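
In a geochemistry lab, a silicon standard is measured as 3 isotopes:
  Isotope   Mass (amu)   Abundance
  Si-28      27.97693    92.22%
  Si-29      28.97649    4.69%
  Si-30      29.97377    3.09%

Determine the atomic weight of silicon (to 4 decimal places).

28.0855 amu

Weight each isotope mass by its fractional abundance: 0.9222 × 27.97693 + 0.0469 × 28.97649 + 0.0309 × 29.97377
= 25.800325 + 1.358997 + 0.926189 = 28.085511 amu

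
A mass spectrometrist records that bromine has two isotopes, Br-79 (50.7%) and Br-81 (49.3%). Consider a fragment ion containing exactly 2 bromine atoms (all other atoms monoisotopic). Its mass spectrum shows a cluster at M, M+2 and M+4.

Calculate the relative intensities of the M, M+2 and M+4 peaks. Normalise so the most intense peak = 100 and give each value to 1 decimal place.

The 2 Br atoms are independent, so intensities follow the terms of (0.507 + 0.493)^2.
P(M) = 0.507^2 = 0.257049
P(M+2) = 2 × 0.507^1 × 0.493^1 = 0.499902
P(M+4) = 0.493^2 = 0.243049
The M+2 peak is largest (0.499902); scaling to 100 gives 51.4 : 100.0 : 48.6.

51.4 : 100.0 : 48.6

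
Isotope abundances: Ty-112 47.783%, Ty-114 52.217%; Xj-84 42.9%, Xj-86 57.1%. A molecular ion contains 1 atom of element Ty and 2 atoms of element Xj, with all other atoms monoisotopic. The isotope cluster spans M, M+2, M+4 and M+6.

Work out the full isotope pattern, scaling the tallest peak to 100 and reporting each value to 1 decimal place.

21.4 : 80.2 : 100.0 : 41.4

Element Ty pattern (n=1): 0.47783 : 0.52217
Element Xj pattern (n=2): 0.184041 : 0.489918 : 0.326041
Convolve the two distributions (both contribute in 2-u steps):
  M: 0.47783×0.184041 = 0.087940
  M+2: 0.47783×0.489918 + 0.52217×0.184041 = 0.330198
  M+4: 0.47783×0.326041 + 0.52217×0.489918 = 0.411613
  M+6: 0.52217×0.326041 = 0.170249
Scale to base peak (0.411613) = 100: 21.4 : 80.2 : 100.0 : 41.4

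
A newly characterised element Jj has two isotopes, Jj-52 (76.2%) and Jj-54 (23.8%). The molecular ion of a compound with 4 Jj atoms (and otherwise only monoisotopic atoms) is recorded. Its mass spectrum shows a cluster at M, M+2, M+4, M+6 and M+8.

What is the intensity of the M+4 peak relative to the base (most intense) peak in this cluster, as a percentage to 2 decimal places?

46.85%

Binomial terms of (0.762 + 0.238)^4: M 0.3371, M+2 0.4212, M+4 0.1973, M+6 0.0411, M+8 0.0032 → M+2 is the base peak.
P(M+2) = C(4,1) × 0.762^3 × 0.238^1 = 4 × 0.44245073 × 0.2380 = 0.421213 (base)
P(M+4) = C(4,2) × 0.762^2 × 0.238^2 = 6 × 0.580644 × 0.056644 = 0.197340
Relative intensity = 0.197340 / 0.421213 × 100 = 46.85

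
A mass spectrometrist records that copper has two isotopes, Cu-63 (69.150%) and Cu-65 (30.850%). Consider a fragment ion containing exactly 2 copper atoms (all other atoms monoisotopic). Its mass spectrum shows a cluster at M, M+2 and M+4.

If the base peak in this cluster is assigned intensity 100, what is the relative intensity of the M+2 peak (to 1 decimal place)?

89.2

Binomial terms of (0.69150 + 0.30850)^2: M 0.4782, M+2 0.4267, M+4 0.0952 → M is the base peak.
P(M) = C(2,0) × 0.69150^2 × 0.30850^0 = 1 × 0.47817225 × 1.0000 = 0.478172 (base)
P(M+2) = C(2,1) × 0.69150^1 × 0.30850^1 = 2 × 0.6915 × 0.3085 = 0.426656
Relative intensity = 0.426656 / 0.478172 × 100 = 89.2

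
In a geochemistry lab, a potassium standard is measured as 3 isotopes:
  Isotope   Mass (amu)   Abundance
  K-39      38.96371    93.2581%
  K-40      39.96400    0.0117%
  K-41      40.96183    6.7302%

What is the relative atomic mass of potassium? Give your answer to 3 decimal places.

Weight each isotope mass by its fractional abundance: 0.932581 × 38.96371 + 0.000117 × 39.96400 + 0.067302 × 40.96183
= 36.336816 + 0.004676 + 2.756813 = 39.098305 amu

39.098 amu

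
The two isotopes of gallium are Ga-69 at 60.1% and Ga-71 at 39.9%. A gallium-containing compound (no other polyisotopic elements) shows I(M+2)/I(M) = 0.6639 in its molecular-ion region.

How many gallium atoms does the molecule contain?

1

The M+2/M ratio from n Ga atoms is n · q/p = n · 0.399/0.601.
n = 0.6639 × 0.601/0.399 = 1.00 ≈ 1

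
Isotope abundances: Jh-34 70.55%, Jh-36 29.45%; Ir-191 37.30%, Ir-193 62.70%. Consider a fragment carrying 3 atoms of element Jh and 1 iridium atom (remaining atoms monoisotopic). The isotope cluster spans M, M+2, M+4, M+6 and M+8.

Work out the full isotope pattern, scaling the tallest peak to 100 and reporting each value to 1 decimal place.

34.1 : 100.0 : 89.6 : 32.4 : 4.2

Element Jh pattern (n=3): 0.35114869 : 0.43974468 : 0.18356457 : 0.02554206
Iridium pattern (n=1): 0.3730 : 0.6270
Convolve the two distributions (both contribute in 2-u steps):
  M: 0.35114869×0.3730 = 0.130978
  M+2: 0.35114869×0.6270 + 0.43974468×0.3730 = 0.384195
  M+4: 0.43974468×0.6270 + 0.18356457×0.3730 = 0.344189
  M+6: 0.18356457×0.6270 + 0.02554206×0.3730 = 0.124622
  M+8: 0.02554206×0.6270 = 0.016015
Scale to base peak (0.384195) = 100: 34.1 : 100.0 : 89.6 : 32.4 : 4.2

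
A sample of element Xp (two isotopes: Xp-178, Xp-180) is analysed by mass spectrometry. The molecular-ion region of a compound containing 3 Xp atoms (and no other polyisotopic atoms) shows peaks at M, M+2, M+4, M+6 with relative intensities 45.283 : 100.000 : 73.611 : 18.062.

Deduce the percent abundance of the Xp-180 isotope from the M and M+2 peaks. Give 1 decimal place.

Let p = fractional abundance of Xp-178. I(M+2)/I(M) = [C(3,1)·p^2·(1−p)] / p^3 = 3·(1−p)/p = 100.000/45.283 = 2.2083
(1−p)/p = 2.2083/3 = 0.7361  ⇒  p = 1/(1 + 0.7361) = 0.5760
Xp-178: 57.6%, Xp-180: 42.4%.

42.4%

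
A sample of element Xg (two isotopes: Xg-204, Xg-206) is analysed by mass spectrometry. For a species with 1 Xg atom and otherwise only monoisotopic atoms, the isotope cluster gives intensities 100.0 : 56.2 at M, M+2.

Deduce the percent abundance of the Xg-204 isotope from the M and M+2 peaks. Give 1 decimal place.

64.0%

Let p = fractional abundance of Xg-204. I(M+2)/I(M) = [C(1,1)·p^0·(1−p)] / p^1 = 1·(1−p)/p = 56.2/100.0 = 0.5620
(1−p)/p = 0.5620/1 = 0.5620  ⇒  p = 1/(1 + 0.5620) = 0.6402
Xg-204: 64.0%, Xg-206: 36.0%.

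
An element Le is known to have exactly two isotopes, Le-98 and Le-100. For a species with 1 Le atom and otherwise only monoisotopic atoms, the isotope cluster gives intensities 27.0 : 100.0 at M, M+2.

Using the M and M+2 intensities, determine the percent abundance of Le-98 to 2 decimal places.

21.26%

Write p for the Le-98 fraction. I(M+2)/I(M) = [C(1,1)·p^0·(1−p)] / p^1 = 1·(1−p)/p = 100.0/27.0 = 3.7037
(1−p)/p = 3.7037/1 = 3.7037  ⇒  p = 1/(1 + 3.7037) = 0.2126
Le-98: 21.26%, Le-100: 78.74%.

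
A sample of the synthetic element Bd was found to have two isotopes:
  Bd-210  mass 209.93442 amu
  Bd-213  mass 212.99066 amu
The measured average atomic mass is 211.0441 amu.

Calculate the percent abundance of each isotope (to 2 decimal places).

Bd-210: 63.69%, Bd-213: 36.31%

Writing the weighted mean with unknown fraction x of Bd-210:
209.93442·x + 212.99066·(1 − x) = 211.0441
(209.93442 − 212.99066)·x = 211.0441 − 212.99066
x = -1.94656 / -3.05624 = 0.63691 → 63.69% Bd-210, 36.31% Bd-213.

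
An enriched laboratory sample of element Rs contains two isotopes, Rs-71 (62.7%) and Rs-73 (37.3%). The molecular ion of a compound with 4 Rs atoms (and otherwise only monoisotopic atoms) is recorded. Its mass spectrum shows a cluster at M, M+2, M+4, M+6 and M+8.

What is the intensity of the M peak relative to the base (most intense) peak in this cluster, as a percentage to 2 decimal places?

42.02%

Binomial terms of (0.627 + 0.373)^4: M 0.1546, M+2 0.3678, M+4 0.3282, M+6 0.1302, M+8 0.0194 → M+2 is the base peak.
P(M+2) = C(4,1) × 0.627^3 × 0.373^1 = 4 × 0.24649188 × 0.3730 = 0.367766 (base)
P(M) = C(4,0) × 0.627^4 × 0.373^0 = 1 × 0.15455041 × 1.0000 = 0.154550
Relative intensity = 0.154550 / 0.367766 × 100 = 42.02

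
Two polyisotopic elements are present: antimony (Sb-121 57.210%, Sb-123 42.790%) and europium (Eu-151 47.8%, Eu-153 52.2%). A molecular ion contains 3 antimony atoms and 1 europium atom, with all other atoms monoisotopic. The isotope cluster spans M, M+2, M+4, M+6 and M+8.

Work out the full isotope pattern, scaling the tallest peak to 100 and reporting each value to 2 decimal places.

Antimony pattern (n=3): 0.18724742 : 0.42015297 : 0.3142518 : 0.07834781
Europium pattern (n=1): 0.4780 : 0.5220
Convolve the two distributions (both contribute in 2-u steps):
  M: 0.18724742×0.4780 = 0.089504
  M+2: 0.18724742×0.5220 + 0.42015297×0.4780 = 0.298576
  M+4: 0.42015297×0.5220 + 0.3142518×0.4780 = 0.369532
  M+6: 0.3142518×0.5220 + 0.07834781×0.4780 = 0.201490
  M+8: 0.07834781×0.5220 = 0.040898
Scale to base peak (0.369532) = 100: 24.22 : 80.80 : 100.00 : 54.53 : 11.07

24.22 : 80.80 : 100.00 : 54.53 : 11.07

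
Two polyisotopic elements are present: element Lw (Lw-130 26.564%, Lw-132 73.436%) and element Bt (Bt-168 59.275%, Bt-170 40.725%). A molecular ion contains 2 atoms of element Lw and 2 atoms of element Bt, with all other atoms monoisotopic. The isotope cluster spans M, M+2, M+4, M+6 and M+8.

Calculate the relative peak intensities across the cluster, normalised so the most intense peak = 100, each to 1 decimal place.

Element Lw pattern (n=2): 0.07056461 : 0.39015078 : 0.53928461
Element Bt pattern (n=2): 0.35135256 : 0.48279488 : 0.16585256
Convolve the two distributions (both contribute in 2-u steps):
  M: 0.07056461×0.35135256 = 0.024793
  M+2: 0.07056461×0.48279488 + 0.39015078×0.35135256 = 0.171149
  M+4: 0.07056461×0.16585256 + 0.39015078×0.48279488 + 0.53928461×0.35135256 = 0.389545
  M+6: 0.39015078×0.16585256 + 0.53928461×0.48279488 = 0.325071
  M+8: 0.53928461×0.16585256 = 0.089442
Scale to base peak (0.389545) = 100: 6.4 : 43.9 : 100.0 : 83.4 : 23.0

6.4 : 43.9 : 100.0 : 83.4 : 23.0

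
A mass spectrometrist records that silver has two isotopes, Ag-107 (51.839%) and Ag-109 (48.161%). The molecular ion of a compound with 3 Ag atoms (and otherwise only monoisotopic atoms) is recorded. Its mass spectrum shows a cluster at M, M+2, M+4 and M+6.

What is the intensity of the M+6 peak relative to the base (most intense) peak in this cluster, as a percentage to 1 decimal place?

28.8%

Binomial terms of (0.51839 + 0.48161)^3: M 0.1393, M+2 0.3883, M+4 0.3607, M+6 0.1117 → M+2 is the base peak.
P(M+2) = C(3,1) × 0.51839^2 × 0.48161^1 = 3 × 0.26872819 × 0.48161 = 0.388267 (base)
P(M+6) = C(3,3) × 0.51839^0 × 0.48161^3 = 1 × 1.0000 × 0.11170857 = 0.111709
Relative intensity = 0.111709 / 0.388267 × 100 = 28.8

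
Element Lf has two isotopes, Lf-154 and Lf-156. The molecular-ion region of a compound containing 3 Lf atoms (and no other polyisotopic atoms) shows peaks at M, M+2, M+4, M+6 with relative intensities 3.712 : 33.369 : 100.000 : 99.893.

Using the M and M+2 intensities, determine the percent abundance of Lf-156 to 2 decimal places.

74.98%

If p is the fraction of Lf that is Lf-154, then I(M+2)/I(M) = [C(3,1)·p^2·(1−p)] / p^3 = 3·(1−p)/p = 33.369/3.712 = 8.9895
(1−p)/p = 8.9895/3 = 2.9965  ⇒  p = 1/(1 + 2.9965) = 0.2502
Lf-154: 25.02%, Lf-156: 74.98%.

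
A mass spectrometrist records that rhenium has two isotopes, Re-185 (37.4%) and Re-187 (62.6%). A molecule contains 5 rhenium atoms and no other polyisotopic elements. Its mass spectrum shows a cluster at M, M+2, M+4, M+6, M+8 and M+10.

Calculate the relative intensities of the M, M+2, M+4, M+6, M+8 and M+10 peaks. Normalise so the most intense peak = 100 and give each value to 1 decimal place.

2.1 : 17.8 : 59.7 : 100.0 : 83.7 : 28.0

Each Re atom is independently Re-185 (p = 0.374) or Re-187 (q = 0.626); the cluster is the binomial expansion (p + q)^5.
P(M) = 0.374^5 = 0.007317
P(M+2) = 5 × 0.374^4 × 0.626^1 = 0.061239
P(M+4) = 10 × 0.374^3 × 0.626^2 = 0.205005
P(M+6) = 10 × 0.374^2 × 0.626^3 = 0.343136
P(M+8) = 5 × 0.374^1 × 0.626^4 = 0.287170
P(M+10) = 0.626^5 = 0.096133
The M+6 peak is largest (0.343136); scaling to 100 gives 2.1 : 17.8 : 59.7 : 100.0 : 83.7 : 28.0.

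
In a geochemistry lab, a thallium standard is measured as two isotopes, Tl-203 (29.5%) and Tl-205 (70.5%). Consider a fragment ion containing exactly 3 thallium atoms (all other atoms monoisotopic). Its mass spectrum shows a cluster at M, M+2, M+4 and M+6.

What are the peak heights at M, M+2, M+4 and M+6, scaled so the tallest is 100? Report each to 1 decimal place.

5.8 : 41.8 : 100.0 : 79.7

Expanding (0.295 + 0.705)^3:
P(M) = 0.295^3 = 0.025672
P(M+2) = 3 × 0.295^2 × 0.705^1 = 0.184058
P(M+4) = 3 × 0.295^1 × 0.705^2 = 0.439867
P(M+6) = 0.705^3 = 0.350403
The M+4 peak is largest (0.439867); scaling to 100 gives 5.8 : 41.8 : 100.0 : 79.7.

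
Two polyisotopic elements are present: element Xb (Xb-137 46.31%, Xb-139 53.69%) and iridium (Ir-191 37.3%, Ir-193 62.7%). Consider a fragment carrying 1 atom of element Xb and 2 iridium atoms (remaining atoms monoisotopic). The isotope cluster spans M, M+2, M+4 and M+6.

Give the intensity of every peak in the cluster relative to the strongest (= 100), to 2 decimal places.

Element Xb pattern (n=1): 0.4631 : 0.5369
Iridium pattern (n=2): 0.139129 : 0.467742 : 0.393129
Convolve the two distributions (both contribute in 2-u steps):
  M: 0.4631×0.139129 = 0.064431
  M+2: 0.4631×0.467742 + 0.5369×0.139129 = 0.291310
  M+4: 0.4631×0.393129 + 0.5369×0.467742 = 0.433189
  M+6: 0.5369×0.393129 = 0.211071
Scale to base peak (0.433189) = 100: 14.87 : 67.25 : 100.00 : 48.72

14.87 : 67.25 : 100.00 : 48.72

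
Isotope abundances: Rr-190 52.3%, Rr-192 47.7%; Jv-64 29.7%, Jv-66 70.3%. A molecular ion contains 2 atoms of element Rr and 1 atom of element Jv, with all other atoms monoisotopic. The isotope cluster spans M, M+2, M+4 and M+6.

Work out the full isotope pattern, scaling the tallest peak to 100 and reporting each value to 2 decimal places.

19.42 : 81.39 : 100.00 : 38.24

Element Rr pattern (n=2): 0.273529 : 0.498942 : 0.227529
Element Jv pattern (n=1): 0.2970 : 0.7030
Convolve the two distributions (both contribute in 2-u steps):
  M: 0.273529×0.2970 = 0.081238
  M+2: 0.273529×0.7030 + 0.498942×0.2970 = 0.340477
  M+4: 0.498942×0.7030 + 0.227529×0.2970 = 0.418332
  M+6: 0.227529×0.7030 = 0.159953
Scale to base peak (0.418332) = 100: 19.42 : 81.39 : 100.00 : 38.24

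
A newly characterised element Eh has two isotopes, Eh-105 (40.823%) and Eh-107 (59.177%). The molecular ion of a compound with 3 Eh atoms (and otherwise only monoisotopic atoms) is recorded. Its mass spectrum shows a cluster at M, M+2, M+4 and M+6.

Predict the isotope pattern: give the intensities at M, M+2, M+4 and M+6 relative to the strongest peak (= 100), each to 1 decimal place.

The 3 Eh atoms are independent, so intensities follow the terms of (0.40823 + 0.59177)^3.
P(M) = 0.40823^3 = 0.068032
P(M+2) = 3 × 0.40823^2 × 0.59177^1 = 0.295858
P(M+4) = 3 × 0.40823^1 × 0.59177^2 = 0.428876
P(M+6) = 0.59177^3 = 0.207233
The M+4 peak is largest (0.428876); scaling to 100 gives 15.9 : 69.0 : 100.0 : 48.3.

15.9 : 69.0 : 100.0 : 48.3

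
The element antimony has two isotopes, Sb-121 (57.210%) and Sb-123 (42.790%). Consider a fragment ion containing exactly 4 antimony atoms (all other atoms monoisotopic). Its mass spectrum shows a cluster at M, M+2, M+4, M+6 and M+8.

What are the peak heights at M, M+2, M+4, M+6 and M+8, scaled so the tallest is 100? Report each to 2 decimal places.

29.79 : 89.13 : 100.00 : 49.86 : 9.32

Each Sb atom is independently Sb-121 (p = 0.57210) or Sb-123 (q = 0.42790); the cluster is the binomial expansion (p + q)^4.
P(M) = 0.57210^4 = 0.107124
P(M+2) = 4 × 0.57210^3 × 0.42790^1 = 0.320493
P(M+4) = 6 × 0.57210^2 × 0.42790^2 = 0.359567
P(M+6) = 4 × 0.57210^1 × 0.42790^3 = 0.179291
P(M+8) = 0.42790^4 = 0.033525
The M+4 peak is largest (0.359567); scaling to 100 gives 29.79 : 89.13 : 100.00 : 49.86 : 9.32.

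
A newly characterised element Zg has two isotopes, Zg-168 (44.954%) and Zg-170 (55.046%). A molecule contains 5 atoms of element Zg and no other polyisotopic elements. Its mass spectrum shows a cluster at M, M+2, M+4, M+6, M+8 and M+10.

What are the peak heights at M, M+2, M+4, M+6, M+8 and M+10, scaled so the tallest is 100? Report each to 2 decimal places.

The 5 Zg atoms are independent, so intensities follow the terms of (0.44954 + 0.55046)^5.
P(M) = 0.44954^5 = 0.018359
P(M+2) = 5 × 0.44954^4 × 0.55046^1 = 0.112401
P(M+4) = 10 × 0.44954^3 × 0.55046^2 = 0.275269
P(M+6) = 10 × 0.44954^2 × 0.55046^3 = 0.337065
P(M+8) = 5 × 0.44954^1 × 0.55046^4 = 0.206368
P(M+10) = 0.55046^5 = 0.050539
The M+6 peak is largest (0.337065); scaling to 100 gives 5.45 : 33.35 : 81.67 : 100.00 : 61.22 : 14.99.

5.45 : 33.35 : 81.67 : 100.00 : 61.22 : 14.99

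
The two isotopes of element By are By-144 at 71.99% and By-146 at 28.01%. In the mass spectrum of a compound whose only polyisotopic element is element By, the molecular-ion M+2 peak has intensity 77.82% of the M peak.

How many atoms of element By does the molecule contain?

The M+2/M ratio from n By atoms is n · q/p = n · 0.2801/0.7199.
n = 0.7782 × 0.7199/0.2801 = 2.00 ≈ 2

2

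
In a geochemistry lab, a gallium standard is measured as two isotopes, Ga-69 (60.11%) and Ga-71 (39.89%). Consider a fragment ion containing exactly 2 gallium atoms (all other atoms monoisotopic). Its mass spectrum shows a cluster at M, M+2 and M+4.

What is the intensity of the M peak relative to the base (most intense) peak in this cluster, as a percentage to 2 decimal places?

Term probabilities: M 0.3613, M+2 0.4796, M+4 0.1591. Base peak = M+2.
P(M+2) = C(2,1) × 0.6011^1 × 0.3989^1 = 2 × 0.6011 × 0.3989 = 0.479558 (base)
P(M) = C(2,0) × 0.6011^2 × 0.3989^0 = 1 × 0.36132121 × 1.0000 = 0.361321
Relative intensity = 0.361321 / 0.479558 × 100 = 75.34

75.34%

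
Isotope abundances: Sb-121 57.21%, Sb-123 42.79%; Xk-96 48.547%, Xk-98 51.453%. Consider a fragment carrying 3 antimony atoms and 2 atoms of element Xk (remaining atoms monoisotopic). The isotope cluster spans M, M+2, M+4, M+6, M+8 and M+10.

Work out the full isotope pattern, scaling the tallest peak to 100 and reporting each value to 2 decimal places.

Antimony pattern (n=3): 0.18724742 : 0.42015297 : 0.3142518 : 0.07834781
Element Xk pattern (n=2): 0.23568112 : 0.49957776 : 0.26474112
Convolve the two distributions (both contribute in 2-u steps):
  M: 0.18724742×0.23568112 = 0.044131
  M+2: 0.18724742×0.49957776 + 0.42015297×0.23568112 = 0.192567
  M+4: 0.18724742×0.26474112 + 0.42015297×0.49957776 + 0.3142518×0.23568112 = 0.333534
  M+6: 0.42015297×0.26474112 + 0.3142518×0.49957776 + 0.07834781×0.23568112 = 0.286690
  M+8: 0.3142518×0.26474112 + 0.07834781×0.49957776 = 0.122336
  M+10: 0.07834781×0.26474112 = 0.020742
Scale to base peak (0.333534) = 100: 13.23 : 57.74 : 100.00 : 85.96 : 36.68 : 6.22

13.23 : 57.74 : 100.00 : 85.96 : 36.68 : 6.22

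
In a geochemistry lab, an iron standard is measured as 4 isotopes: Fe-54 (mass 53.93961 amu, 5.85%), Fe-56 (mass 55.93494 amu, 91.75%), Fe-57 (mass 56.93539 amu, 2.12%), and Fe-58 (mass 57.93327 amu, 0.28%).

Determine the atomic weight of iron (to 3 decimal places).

55.845 amu

Weight each isotope mass by its fractional abundance: 0.0585 × 53.93961 + 0.9175 × 55.93494 + 0.0212 × 56.93539 + 0.0028 × 57.93327
= 3.155467 + 51.320307 + 1.207030 + 0.162213 = 55.845017 amu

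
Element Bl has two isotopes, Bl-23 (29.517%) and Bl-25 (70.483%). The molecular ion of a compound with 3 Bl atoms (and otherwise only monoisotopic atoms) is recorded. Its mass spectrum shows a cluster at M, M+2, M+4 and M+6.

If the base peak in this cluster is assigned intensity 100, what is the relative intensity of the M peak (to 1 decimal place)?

5.8

Term probabilities: M 0.0257, M+2 0.1842, M+4 0.4399, M+6 0.3501. Base peak = M+4.
P(M+4) = C(3,2) × 0.29517^1 × 0.70483^2 = 3 × 0.29517 × 0.49678533 = 0.439908 (base)
P(M) = C(3,0) × 0.29517^3 × 0.70483^0 = 1 × 0.02571678 × 1.0000 = 0.025717
Relative intensity = 0.025717 / 0.439908 × 100 = 5.8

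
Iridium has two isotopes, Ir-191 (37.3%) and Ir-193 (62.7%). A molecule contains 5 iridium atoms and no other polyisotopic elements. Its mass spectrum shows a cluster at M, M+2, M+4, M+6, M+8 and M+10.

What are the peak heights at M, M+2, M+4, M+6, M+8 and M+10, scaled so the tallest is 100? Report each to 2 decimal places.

2.11 : 17.70 : 59.49 : 100.00 : 84.05 : 28.26

Each Ir atom is independently Ir-191 (p = 0.373) or Ir-193 (q = 0.627); the cluster is the binomial expansion (p + q)^5.
P(M) = 0.373^5 = 0.007220
P(M+2) = 5 × 0.373^4 × 0.627^1 = 0.060684
P(M+4) = 10 × 0.373^3 × 0.627^2 = 0.204015
P(M+6) = 10 × 0.373^2 × 0.627^3 = 0.342942
P(M+8) = 5 × 0.373^1 × 0.627^4 = 0.288237
P(M+10) = 0.627^5 = 0.096903
The M+6 peak is largest (0.342942); scaling to 100 gives 2.11 : 17.70 : 59.49 : 100.00 : 84.05 : 28.26.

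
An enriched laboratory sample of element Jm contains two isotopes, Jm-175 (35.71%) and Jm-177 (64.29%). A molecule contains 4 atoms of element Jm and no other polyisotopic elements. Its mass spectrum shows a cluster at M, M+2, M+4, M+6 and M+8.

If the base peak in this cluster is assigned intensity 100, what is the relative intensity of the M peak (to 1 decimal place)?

4.3

Binomial terms of (0.3571 + 0.6429)^4: M 0.0163, M+2 0.1171, M+4 0.3162, M+6 0.3796, M+8 0.1708 → M+6 is the base peak.
P(M+6) = C(4,3) × 0.3571^1 × 0.6429^3 = 4 × 0.3571 × 0.26572369 = 0.379560 (base)
P(M) = C(4,0) × 0.3571^4 × 0.6429^0 = 1 × 0.01626145 × 1.0000 = 0.016261
Relative intensity = 0.016261 / 0.379560 × 100 = 4.3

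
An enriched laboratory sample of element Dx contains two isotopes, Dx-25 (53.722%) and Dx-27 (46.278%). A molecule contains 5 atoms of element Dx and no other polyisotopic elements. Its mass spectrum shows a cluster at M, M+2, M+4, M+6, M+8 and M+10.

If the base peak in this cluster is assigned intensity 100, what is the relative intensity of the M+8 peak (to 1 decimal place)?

37.1

Binomial terms of (0.53722 + 0.46278)^5: M 0.0447, M+2 0.1927, M+4 0.3321, M+6 0.2860, M+8 0.1232, M+10 0.0212 → M+4 is the base peak.
P(M+4) = C(5,2) × 0.53722^3 × 0.46278^2 = 10 × 0.15504455 × 0.21416533 = 0.332052 (base)
P(M+8) = C(5,4) × 0.53722^1 × 0.46278^4 = 5 × 0.53722 × 0.04586679 = 0.123203
Relative intensity = 0.123203 / 0.332052 × 100 = 37.1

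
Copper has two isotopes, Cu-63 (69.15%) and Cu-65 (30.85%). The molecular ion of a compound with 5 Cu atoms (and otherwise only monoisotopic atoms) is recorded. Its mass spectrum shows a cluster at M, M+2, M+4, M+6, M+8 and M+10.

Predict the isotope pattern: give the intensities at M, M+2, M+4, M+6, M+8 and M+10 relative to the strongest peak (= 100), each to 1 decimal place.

44.8 : 100.0 : 89.2 : 39.8 : 8.9 : 0.8

Each Cu atom is independently Cu-63 (p = 0.6915) or Cu-65 (q = 0.3085); the cluster is the binomial expansion (p + q)^5.
P(M) = 0.6915^5 = 0.158111
P(M+2) = 5 × 0.6915^4 × 0.3085^1 = 0.352691
P(M+4) = 10 × 0.6915^3 × 0.3085^2 = 0.314693
P(M+6) = 10 × 0.6915^2 × 0.3085^3 = 0.140394
P(M+8) = 5 × 0.6915^1 × 0.3085^4 = 0.031317
P(M+10) = 0.3085^5 = 0.002794
The M+2 peak is largest (0.352691); scaling to 100 gives 44.8 : 100.0 : 89.2 : 39.8 : 8.9 : 0.8.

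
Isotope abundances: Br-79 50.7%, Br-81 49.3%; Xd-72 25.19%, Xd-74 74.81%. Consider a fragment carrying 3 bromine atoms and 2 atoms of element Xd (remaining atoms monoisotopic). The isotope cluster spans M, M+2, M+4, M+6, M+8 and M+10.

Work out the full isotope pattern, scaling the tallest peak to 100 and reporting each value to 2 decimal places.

Bromine pattern (n=3): 0.13032384 : 0.38017547 : 0.36967753 : 0.11982316
Element Xd pattern (n=2): 0.06345361 : 0.37689278 : 0.55965361
Convolve the two distributions (both contribute in 2-u steps):
  M: 0.13032384×0.06345361 = 0.008270
  M+2: 0.13032384×0.37689278 + 0.38017547×0.06345361 = 0.073242
  M+4: 0.13032384×0.55965361 + 0.38017547×0.37689278 + 0.36967753×0.06345361 = 0.239679
  M+6: 0.38017547×0.55965361 + 0.36967753×0.37689278 + 0.11982316×0.06345361 = 0.359699
  M+8: 0.36967753×0.55965361 + 0.11982316×0.37689278 = 0.252052
  M+10: 0.11982316×0.55965361 = 0.067059
Scale to base peak (0.359699) = 100: 2.30 : 20.36 : 66.63 : 100.00 : 70.07 : 18.64

2.30 : 20.36 : 66.63 : 100.00 : 70.07 : 18.64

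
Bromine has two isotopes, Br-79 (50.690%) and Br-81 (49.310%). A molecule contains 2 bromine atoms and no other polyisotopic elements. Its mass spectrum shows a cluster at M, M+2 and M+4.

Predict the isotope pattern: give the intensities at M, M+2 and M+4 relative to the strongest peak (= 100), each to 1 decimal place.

51.4 : 100.0 : 48.6

The 2 Br atoms are independent, so intensities follow the terms of (0.50690 + 0.49310)^2.
P(M) = 0.50690^2 = 0.256948
P(M+2) = 2 × 0.50690^1 × 0.49310^1 = 0.499905
P(M+4) = 0.49310^2 = 0.243148
The M+2 peak is largest (0.499905); scaling to 100 gives 51.4 : 100.0 : 48.6.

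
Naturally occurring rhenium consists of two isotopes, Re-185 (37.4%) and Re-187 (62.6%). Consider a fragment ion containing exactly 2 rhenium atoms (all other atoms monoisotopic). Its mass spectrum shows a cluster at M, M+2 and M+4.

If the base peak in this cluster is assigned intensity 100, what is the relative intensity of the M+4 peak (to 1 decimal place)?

83.7

Term probabilities: M 0.1399, M+2 0.4682, M+4 0.3919. Base peak = M+2.
P(M+2) = C(2,1) × 0.374^1 × 0.626^1 = 2 × 0.3740 × 0.6260 = 0.468248 (base)
P(M+4) = C(2,2) × 0.374^0 × 0.626^2 = 1 × 1.0000 × 0.391876 = 0.391876
Relative intensity = 0.391876 / 0.468248 × 100 = 83.7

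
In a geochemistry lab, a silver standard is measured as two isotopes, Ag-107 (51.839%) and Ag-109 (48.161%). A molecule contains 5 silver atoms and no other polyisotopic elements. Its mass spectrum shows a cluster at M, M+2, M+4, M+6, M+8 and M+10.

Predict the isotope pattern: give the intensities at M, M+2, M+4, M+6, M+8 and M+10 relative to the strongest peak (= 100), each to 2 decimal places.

11.59 : 53.82 : 100.00 : 92.90 : 43.16 : 8.02

Expanding (0.51839 + 0.48161)^5:
P(M) = 0.51839^5 = 0.037435
P(M+2) = 5 × 0.51839^4 × 0.48161^1 = 0.173897
P(M+4) = 10 × 0.51839^3 × 0.48161^2 = 0.323118
P(M+6) = 10 × 0.51839^2 × 0.48161^3 = 0.300192
P(M+8) = 5 × 0.51839^1 × 0.48161^4 = 0.139447
P(M+10) = 0.48161^5 = 0.025911
The M+4 peak is largest (0.323118); scaling to 100 gives 11.59 : 53.82 : 100.00 : 92.90 : 43.16 : 8.02.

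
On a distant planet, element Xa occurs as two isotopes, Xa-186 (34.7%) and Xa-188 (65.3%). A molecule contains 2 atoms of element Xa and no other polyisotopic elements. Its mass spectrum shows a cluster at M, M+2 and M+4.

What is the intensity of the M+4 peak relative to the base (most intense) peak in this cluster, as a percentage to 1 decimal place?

Term probabilities: M 0.1204, M+2 0.4532, M+4 0.4264. Base peak = M+2.
P(M+2) = C(2,1) × 0.347^1 × 0.653^1 = 2 × 0.3470 × 0.6530 = 0.453182 (base)
P(M+4) = C(2,2) × 0.347^0 × 0.653^2 = 1 × 1.0000 × 0.426409 = 0.426409
Relative intensity = 0.426409 / 0.453182 × 100 = 94.1

94.1%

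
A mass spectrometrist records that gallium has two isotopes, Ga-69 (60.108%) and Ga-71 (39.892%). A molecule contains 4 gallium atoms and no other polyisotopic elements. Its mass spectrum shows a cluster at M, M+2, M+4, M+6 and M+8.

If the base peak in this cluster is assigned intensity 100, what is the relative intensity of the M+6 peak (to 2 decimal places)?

44.05

(0.60108 + 0.39892)^4 gives M 0.1305, M+2 0.3465, M+4 0.3450, M+6 0.1526, M+8 0.0253; the largest is M+2.
P(M+2) = C(4,1) × 0.60108^3 × 0.39892^1 = 4 × 0.2171685 × 0.39892 = 0.346531 (base)
P(M+6) = C(4,3) × 0.60108^1 × 0.39892^3 = 4 × 0.60108 × 0.063483 = 0.152633
Relative intensity = 0.152633 / 0.346531 × 100 = 44.05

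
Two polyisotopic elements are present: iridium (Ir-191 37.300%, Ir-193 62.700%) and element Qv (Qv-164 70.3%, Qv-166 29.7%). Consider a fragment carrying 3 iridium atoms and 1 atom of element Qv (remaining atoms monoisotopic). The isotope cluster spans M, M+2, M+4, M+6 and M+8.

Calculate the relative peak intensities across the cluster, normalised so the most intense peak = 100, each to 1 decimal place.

Iridium pattern (n=3): 0.05189512 : 0.26170165 : 0.43991135 : 0.24649188
Element Qv pattern (n=1): 0.7030 : 0.2970
Convolve the two distributions (both contribute in 2-u steps):
  M: 0.05189512×0.7030 = 0.036482
  M+2: 0.05189512×0.2970 + 0.26170165×0.7030 = 0.199389
  M+4: 0.26170165×0.2970 + 0.43991135×0.7030 = 0.386983
  M+6: 0.43991135×0.2970 + 0.24649188×0.7030 = 0.303937
  M+8: 0.24649188×0.2970 = 0.073208
Scale to base peak (0.386983) = 100: 9.4 : 51.5 : 100.0 : 78.5 : 18.9

9.4 : 51.5 : 100.0 : 78.5 : 18.9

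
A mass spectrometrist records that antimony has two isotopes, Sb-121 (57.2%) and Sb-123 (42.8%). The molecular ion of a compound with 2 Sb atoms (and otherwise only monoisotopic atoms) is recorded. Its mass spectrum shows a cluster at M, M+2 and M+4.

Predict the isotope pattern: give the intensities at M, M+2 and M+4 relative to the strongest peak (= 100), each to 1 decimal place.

Each Sb atom is independently Sb-121 (p = 0.572) or Sb-123 (q = 0.428); the cluster is the binomial expansion (p + q)^2.
P(M) = 0.572^2 = 0.327184
P(M+2) = 2 × 0.572^1 × 0.428^1 = 0.489632
P(M+4) = 0.428^2 = 0.183184
The M+2 peak is largest (0.489632); scaling to 100 gives 66.8 : 100.0 : 37.4.

66.8 : 100.0 : 37.4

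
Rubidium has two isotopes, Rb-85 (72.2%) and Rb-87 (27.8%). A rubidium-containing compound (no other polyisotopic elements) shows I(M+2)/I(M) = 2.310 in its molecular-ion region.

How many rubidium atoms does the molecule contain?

The M+2/M ratio from n Rb atoms is n · q/p = n · 0.278/0.722.
n = 2.310 × 0.722/0.278 = 6.00 ≈ 6

6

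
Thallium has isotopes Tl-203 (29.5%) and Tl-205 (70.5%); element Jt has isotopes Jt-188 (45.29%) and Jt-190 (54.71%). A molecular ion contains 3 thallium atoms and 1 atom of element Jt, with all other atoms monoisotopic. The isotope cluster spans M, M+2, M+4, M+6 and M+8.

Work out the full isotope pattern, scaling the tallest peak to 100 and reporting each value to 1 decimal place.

Thallium pattern (n=3): 0.02567237 : 0.18405787 : 0.43986713 : 0.35040263
Element Jt pattern (n=1): 0.4529 : 0.5471
Convolve the two distributions (both contribute in 2-u steps):
  M: 0.02567237×0.4529 = 0.011627
  M+2: 0.02567237×0.5471 + 0.18405787×0.4529 = 0.097405
  M+4: 0.18405787×0.5471 + 0.43986713×0.4529 = 0.299914
  M+6: 0.43986713×0.5471 + 0.35040263×0.4529 = 0.399349
  M+8: 0.35040263×0.5471 = 0.191705
Scale to base peak (0.399349) = 100: 2.9 : 24.4 : 75.1 : 100.0 : 48.0

2.9 : 24.4 : 75.1 : 100.0 : 48.0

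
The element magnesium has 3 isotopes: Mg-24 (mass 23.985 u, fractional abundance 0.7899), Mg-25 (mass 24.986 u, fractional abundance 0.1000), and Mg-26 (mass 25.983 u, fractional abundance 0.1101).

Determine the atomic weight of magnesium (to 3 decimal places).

The abundance-weighted mean is 0.7899 × 23.985 + 0.1000 × 24.986 + 0.1101 × 25.983
= 18.9458 + 2.4986 + 2.8607 = 24.3051 u

24.305 u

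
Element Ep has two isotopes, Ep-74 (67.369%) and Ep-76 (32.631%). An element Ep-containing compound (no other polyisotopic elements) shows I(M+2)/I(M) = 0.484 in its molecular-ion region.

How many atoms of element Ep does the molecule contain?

1

The M+2/M ratio from n Ep atoms is n · q/p = n · 0.32631/0.67369.
n = 0.484 × 0.67369/0.32631 = 1.00 ≈ 1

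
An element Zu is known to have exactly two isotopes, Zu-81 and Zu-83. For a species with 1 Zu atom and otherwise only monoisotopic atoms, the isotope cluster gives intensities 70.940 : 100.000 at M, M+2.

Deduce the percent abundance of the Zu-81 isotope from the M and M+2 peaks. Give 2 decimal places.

41.50%

Let p = fractional abundance of Zu-81. I(M+2)/I(M) = [C(1,1)·p^0·(1−p)] / p^1 = 1·(1−p)/p = 100.000/70.940 = 1.4096
(1−p)/p = 1.4096/1 = 1.4096  ⇒  p = 1/(1 + 1.4096) = 0.4150
Zu-81: 41.50%, Zu-83: 58.50%.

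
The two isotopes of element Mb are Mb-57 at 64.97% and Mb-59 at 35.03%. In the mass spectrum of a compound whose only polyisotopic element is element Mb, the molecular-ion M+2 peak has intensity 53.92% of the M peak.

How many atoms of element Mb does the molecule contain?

With n Mb atoms, P(M+2)/P(M) = C(n,1)·p^(n−1)q / p^n = n·q/p = n · 0.3503/0.6497.
n = 0.5392 × 0.6497/0.3503 = 1.00 ≈ 1

1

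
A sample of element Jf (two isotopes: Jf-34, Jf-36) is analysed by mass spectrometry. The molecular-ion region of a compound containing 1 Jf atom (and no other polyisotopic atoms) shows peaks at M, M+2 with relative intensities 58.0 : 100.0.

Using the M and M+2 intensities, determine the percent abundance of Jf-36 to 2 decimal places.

If p is the fraction of Jf that is Jf-34, then I(M+2)/I(M) = [C(1,1)·p^0·(1−p)] / p^1 = 1·(1−p)/p = 100.0/58.0 = 1.7241
(1−p)/p = 1.7241/1 = 1.7241  ⇒  p = 1/(1 + 1.7241) = 0.3671
Jf-34: 36.71%, Jf-36: 63.29%.

63.29%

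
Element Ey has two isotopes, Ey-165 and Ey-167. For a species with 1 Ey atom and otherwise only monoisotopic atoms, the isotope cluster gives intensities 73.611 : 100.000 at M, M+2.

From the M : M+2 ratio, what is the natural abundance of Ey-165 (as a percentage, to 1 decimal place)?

If p is the fraction of Ey that is Ey-165, then I(M+2)/I(M) = [C(1,1)·p^0·(1−p)] / p^1 = 1·(1−p)/p = 100.000/73.611 = 1.3585
(1−p)/p = 1.3585/1 = 1.3585  ⇒  p = 1/(1 + 1.3585) = 0.4240
Ey-165: 42.4%, Ey-167: 57.6%.

42.4%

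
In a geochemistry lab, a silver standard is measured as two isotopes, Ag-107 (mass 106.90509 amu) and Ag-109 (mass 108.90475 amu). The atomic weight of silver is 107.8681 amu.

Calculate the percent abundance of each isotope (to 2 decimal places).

Writing the weighted mean with unknown fraction x of Ag-107:
106.90509·x + 108.90475·(1 − x) = 107.8681
(106.90509 − 108.90475)·x = 107.8681 − 108.90475
x = -1.03665 / -1.99966 = 0.51841 → 51.84% Ag-107, 48.16% Ag-109.

Ag-107: 51.84%, Ag-109: 48.16%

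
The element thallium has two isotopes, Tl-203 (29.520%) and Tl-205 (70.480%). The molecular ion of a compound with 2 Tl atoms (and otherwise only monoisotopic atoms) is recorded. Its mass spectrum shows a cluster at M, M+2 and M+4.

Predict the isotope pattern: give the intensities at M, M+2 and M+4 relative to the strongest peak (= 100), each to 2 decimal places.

17.54 : 83.77 : 100.00

The 2 Tl atoms are independent, so intensities follow the terms of (0.29520 + 0.70480)^2.
P(M) = 0.29520^2 = 0.087143
P(M+2) = 2 × 0.29520^1 × 0.70480^1 = 0.416114
P(M+4) = 0.70480^2 = 0.496743
The M+4 peak is largest (0.496743); scaling to 100 gives 17.54 : 83.77 : 100.00.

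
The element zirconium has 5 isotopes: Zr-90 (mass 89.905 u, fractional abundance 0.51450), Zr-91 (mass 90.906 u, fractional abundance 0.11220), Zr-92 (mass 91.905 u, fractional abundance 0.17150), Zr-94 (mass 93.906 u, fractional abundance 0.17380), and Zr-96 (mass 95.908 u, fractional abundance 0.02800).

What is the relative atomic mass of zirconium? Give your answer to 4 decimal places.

91.2238 u

Average mass = Σ (abundance × isotope mass) = 0.51450 × 89.905 + 0.11220 × 90.906 + 0.17150 × 91.905 + 0.17380 × 93.906 + 0.02800 × 95.908
= 46.25612 + 10.19965 + 15.76171 + 16.32086 + 2.68542 = 91.22376 u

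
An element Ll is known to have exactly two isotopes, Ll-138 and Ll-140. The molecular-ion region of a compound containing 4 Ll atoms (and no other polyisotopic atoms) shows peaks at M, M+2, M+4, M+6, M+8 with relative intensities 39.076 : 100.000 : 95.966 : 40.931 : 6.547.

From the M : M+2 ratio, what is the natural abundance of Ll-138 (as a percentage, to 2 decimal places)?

60.98%

Let p = fractional abundance of Ll-138. I(M+2)/I(M) = [C(4,1)·p^3·(1−p)] / p^4 = 4·(1−p)/p = 100.000/39.076 = 2.5591
(1−p)/p = 2.5591/4 = 0.6398  ⇒  p = 1/(1 + 0.6398) = 0.6098
Ll-138: 60.98%, Ll-140: 39.02%.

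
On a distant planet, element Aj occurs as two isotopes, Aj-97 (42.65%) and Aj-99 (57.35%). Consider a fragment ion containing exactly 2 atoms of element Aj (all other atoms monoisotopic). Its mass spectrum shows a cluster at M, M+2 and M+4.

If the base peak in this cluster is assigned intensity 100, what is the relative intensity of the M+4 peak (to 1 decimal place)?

67.2

Binomial terms of (0.4265 + 0.5735)^2: M 0.1819, M+2 0.4892, M+4 0.3289 → M+2 is the base peak.
P(M+2) = C(2,1) × 0.4265^1 × 0.5735^1 = 2 × 0.4265 × 0.5735 = 0.489196 (base)
P(M+4) = C(2,2) × 0.4265^0 × 0.5735^2 = 1 × 1.0000 × 0.32890225 = 0.328902
Relative intensity = 0.328902 / 0.489196 × 100 = 67.2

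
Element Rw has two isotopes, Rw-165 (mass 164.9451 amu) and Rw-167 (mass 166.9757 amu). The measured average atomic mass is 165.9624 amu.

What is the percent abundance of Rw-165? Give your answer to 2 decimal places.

49.90%

With x = fraction of Rw-165 (so Rw-167 is 1 − x):
164.9451·x + 166.9757·(1 − x) = 165.9624
(164.9451 − 166.9757)·x = 165.9624 − 166.9757
x = -1.0133 / -2.0306 = 0.49902 → 49.90% Rw-165, 50.10% Rw-167.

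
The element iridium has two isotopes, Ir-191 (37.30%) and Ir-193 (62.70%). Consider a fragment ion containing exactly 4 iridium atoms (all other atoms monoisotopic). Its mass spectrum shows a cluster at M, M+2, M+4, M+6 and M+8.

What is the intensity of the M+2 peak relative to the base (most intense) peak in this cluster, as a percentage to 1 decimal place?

35.4%

Binomial terms of (0.3730 + 0.6270)^4: M 0.0194, M+2 0.1302, M+4 0.3282, M+6 0.3678, M+8 0.1546 → M+6 is the base peak.
P(M+6) = C(4,3) × 0.3730^1 × 0.6270^3 = 4 × 0.3730 × 0.24649188 = 0.367766 (base)
P(M+2) = C(4,1) × 0.3730^3 × 0.6270^1 = 4 × 0.05189512 × 0.6270 = 0.130153
Relative intensity = 0.130153 / 0.367766 × 100 = 35.4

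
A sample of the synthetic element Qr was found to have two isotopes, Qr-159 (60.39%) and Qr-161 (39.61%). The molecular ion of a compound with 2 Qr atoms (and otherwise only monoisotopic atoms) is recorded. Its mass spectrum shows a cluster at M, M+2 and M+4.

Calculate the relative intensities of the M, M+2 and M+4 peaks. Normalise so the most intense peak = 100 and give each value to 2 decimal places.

76.23 : 100.00 : 32.80

The 2 Qr atoms are independent, so intensities follow the terms of (0.6039 + 0.3961)^2.
P(M) = 0.6039^2 = 0.364695
P(M+2) = 2 × 0.6039^1 × 0.3961^1 = 0.478410
P(M+4) = 0.3961^2 = 0.156895
The M+2 peak is largest (0.478410); scaling to 100 gives 76.23 : 100.00 : 32.80.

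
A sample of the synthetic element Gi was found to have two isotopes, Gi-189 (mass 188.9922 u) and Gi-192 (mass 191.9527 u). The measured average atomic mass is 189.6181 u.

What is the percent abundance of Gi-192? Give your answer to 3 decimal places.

Writing the weighted mean with unknown fraction x of Gi-189:
188.9922·x + 191.9527·(1 − x) = 189.6181
(188.9922 − 191.9527)·x = 189.6181 − 191.9527
x = -2.3346 / -2.9605 = 0.78858 → 78.858% Gi-189, 21.142% Gi-192.

21.142%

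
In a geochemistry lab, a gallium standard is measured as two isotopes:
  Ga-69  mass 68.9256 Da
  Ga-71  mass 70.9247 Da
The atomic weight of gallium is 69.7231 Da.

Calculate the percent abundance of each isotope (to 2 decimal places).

With x = fraction of Ga-69 (so Ga-71 is 1 − x):
68.9256·x + 70.9247·(1 − x) = 69.7231
(68.9256 − 70.9247)·x = 69.7231 − 70.9247
x = -1.2016 / -1.9991 = 0.60107 → 60.11% Ga-69, 39.89% Ga-71.

Ga-69: 60.11%, Ga-71: 39.89%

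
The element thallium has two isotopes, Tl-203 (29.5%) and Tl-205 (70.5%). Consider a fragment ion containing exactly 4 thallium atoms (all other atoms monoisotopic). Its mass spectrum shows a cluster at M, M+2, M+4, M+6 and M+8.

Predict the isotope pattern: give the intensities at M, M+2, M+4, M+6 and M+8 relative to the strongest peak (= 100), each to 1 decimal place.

Expanding (0.295 + 0.705)^4:
P(M) = 0.295^4 = 0.007573
P(M+2) = 4 × 0.295^3 × 0.705^1 = 0.072396
P(M+4) = 6 × 0.295^2 × 0.705^2 = 0.259522
P(M+6) = 4 × 0.295^1 × 0.705^3 = 0.413475
P(M+8) = 0.705^4 = 0.247034
The M+6 peak is largest (0.413475); scaling to 100 gives 1.8 : 17.5 : 62.8 : 100.0 : 59.7.

1.8 : 17.5 : 62.8 : 100.0 : 59.7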